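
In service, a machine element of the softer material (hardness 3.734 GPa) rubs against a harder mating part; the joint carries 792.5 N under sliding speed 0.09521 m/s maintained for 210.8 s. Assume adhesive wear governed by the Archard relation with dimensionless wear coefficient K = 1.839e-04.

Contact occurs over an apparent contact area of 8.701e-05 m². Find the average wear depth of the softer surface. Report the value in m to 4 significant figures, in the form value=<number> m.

Printed values are rounded. The algebra carries full float precision, and a single final rounding to four significant figures.
Convert: Total distance L = v·t = 0.09521 m/s × 210.8 s = 20.07 m.
Convert: Hardness H = 3.734 GPa = 3.734e+09 Pa.
SI base units throughout: W = 792.5 N, H = 3.734e+09 Pa, K = 1.839e-04.
Wear volume V = K·W·L/H = 1.839e-04 · 792.5 · 20.07 / 3.734e+09 = 7.834e-10 m³.
Average depth h = V/A = 7.834e-10 / 8.701e-05 = 9.003e-06 m.

value=9.003e-06 m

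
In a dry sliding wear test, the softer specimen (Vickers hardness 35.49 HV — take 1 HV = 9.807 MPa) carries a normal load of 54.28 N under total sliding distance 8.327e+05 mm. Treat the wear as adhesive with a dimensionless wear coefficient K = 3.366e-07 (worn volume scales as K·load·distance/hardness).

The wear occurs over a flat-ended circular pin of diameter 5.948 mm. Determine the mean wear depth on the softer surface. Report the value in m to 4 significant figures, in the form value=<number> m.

Intermediate values are shown rounded, and the computation maintains full float precision; a lone final rounding: four significant figures.
Sliding distance L = 8.327e+05 mm = 832.7 m.
Hardness H = 35.49 HV × 9.807 MPa/HV = 348.1 MPa = 3.481e+08 Pa.
Pin diameter d = 5.948 mm = 0.005948 m. Contact area A = π·d²/4 = π·(0.005948 m)²/4 = 2.779e-05 m².
SI base units throughout: W = 54.28 N, H = 3.481e+08 Pa, K = 3.366e-07.
Apply Archard: V = K·W·L/H = 3.366e-07 · 54.28 · 832.7 / 3.481e+08 = 4.371e-11 m³.
Depth of wear h = V/A = 4.371e-11 / 2.779e-05 = 1.573e-06 m.

value=1.573e-06 m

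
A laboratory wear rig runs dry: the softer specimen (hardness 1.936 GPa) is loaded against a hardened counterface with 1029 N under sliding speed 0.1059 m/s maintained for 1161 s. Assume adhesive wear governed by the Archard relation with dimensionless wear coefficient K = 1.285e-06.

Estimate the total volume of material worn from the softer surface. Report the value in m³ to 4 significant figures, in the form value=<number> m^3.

value=8.397e-11 m^3

Intermediates are printed rounded, and all arithmetic runs at full precision — one final rounding: 4 significant digits.
Convert: Total distance L = v·t = 0.1059 m/s × 1161 s = 122.9 m.
Convert: Hardness H = 1.936 GPa = 1.936e+09 Pa.
SI base units throughout: W = 1029 N, H = 1.936e+09 Pa, K = 1.285e-06.
The Archard volume V = K·W·L/H = 1.285e-06 · 1029 · 122.9 / 1.936e+09 = 8.397e-11 m³.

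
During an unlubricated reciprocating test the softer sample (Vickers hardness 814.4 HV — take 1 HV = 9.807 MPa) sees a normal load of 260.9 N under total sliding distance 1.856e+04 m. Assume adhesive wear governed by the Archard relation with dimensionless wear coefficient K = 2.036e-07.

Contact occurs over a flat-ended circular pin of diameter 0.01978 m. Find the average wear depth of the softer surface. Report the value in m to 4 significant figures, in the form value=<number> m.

The algebra carries full float precision, and the intermediates appear rounded, and one final rounding, at 4 significant digits.
Convert: Hardness H = 814.4 HV × 9.807 MPa/HV = 7987 MPa = 7.987e+09 Pa.
Convert: Contact area A = π·d²/4 = π·(0.01978 m)²/4 = 3.073e-04 m².
As SI base values: W = 260.9 N, H = 7.987e+09 Pa, K = 2.036e-07.
Volume removed: V = K·W·L/H = 2.036e-07 · 260.9 · 1.856e+04 / 7.987e+09 = 1.234e-10 m³.
Depth h = V/A = 1.234e-10 / 3.073e-04 = 4.017e-07 m.

value=4.017e-07 m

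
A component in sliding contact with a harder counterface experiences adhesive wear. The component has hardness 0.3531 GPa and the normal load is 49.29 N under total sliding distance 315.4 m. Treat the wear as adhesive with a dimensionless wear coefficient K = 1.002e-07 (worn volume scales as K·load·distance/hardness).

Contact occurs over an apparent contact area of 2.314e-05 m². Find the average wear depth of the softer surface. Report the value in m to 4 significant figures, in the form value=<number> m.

Intermediates appear rounded, and each operation runs at full precision. Rounded just once to four significant figures.
Hardness H = 0.3531 GPa = 3.531e+08 Pa.
Expressed in SI base units: W = 49.29 N, H = 3.531e+08 Pa, K = 1.002e-07.
Archard volume V = K·W·L/H = 1.002e-07 · 49.29 · 315.4 / 3.531e+08 = 4.412e-12 m³.
Depth h = V/A = 4.412e-12 / 2.314e-05 = 1.906e-07 m.

value=1.906e-07 m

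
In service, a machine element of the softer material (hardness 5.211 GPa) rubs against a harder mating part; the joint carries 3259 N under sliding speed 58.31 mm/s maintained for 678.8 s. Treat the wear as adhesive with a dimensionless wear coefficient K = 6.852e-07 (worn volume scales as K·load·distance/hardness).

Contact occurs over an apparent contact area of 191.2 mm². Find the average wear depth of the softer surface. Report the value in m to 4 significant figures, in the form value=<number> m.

The intermediates are displayed rounded. All arithmetic runs at full precision. Rounded just once to 4 significant digits.
Sliding speed v = 58.31 mm/s = 0.05831 m/s. Path length L = v·t = 0.05831 m/s × 678.8 s = 39.58 m.
Hardness H = 5.211 GPa = 5.211e+09 Pa.
Contact area A = 191.2 mm² = 1.912e-04 m².
Collected in SI base units: W = 3259 N, H = 5.211e+09 Pa, K = 6.852e-07.
Archard relation: V = K·W·L/H = 6.852e-07 · 3259 · 39.58 / 5.211e+09 = 1.696e-11 m³.
Mean wear depth h = V/A = 1.696e-11 / 1.912e-04 = 8.871e-08 m.

value=8.871e-08 m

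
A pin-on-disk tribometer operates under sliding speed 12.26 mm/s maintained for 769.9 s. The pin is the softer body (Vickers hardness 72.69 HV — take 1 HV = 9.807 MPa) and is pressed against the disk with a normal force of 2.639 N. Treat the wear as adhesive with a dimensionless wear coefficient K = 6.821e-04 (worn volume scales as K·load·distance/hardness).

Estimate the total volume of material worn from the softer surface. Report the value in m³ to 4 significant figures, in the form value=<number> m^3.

Every step runs at full float precision; intermediate values are displayed rounded; one final rounding: four significant digits.
Sliding speed v = 12.26 mm/s = 0.01226 m/s. Total distance L = v·t = 0.01226 m/s × 769.9 s = 9.439 m.
Hardness H = 72.69 HV × 9.807 MPa/HV = 712.9 MPa = 7.129e+08 Pa.
Restated in SI base units: W = 2.639 N, H = 7.129e+08 Pa, K = 6.821e-04.
Volume removed: V = K·W·L/H = 6.821e-04 · 2.639 · 9.439 / 7.129e+08 = 2.383e-11 m³.

value=2.383e-11 m^3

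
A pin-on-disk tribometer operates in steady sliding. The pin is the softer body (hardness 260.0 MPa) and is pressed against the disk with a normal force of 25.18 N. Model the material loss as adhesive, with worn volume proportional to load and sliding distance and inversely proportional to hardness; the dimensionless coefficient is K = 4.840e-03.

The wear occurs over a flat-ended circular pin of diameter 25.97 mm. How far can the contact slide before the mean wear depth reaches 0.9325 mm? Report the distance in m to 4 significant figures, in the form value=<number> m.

value=1054 m

Displayed values are rounded — the computation carries exact precision, and rounded just once, at four significant figures.
Hardness H = 260.0 MPa = 2.600e+08 Pa.
Pin diameter d = 25.97 mm = 0.02597 m. Contact area A = π·d²/4 = π·(0.02597 m)²/4 = 5.297e-04 m².
Depth limit h_lim = 0.9325 mm = 9.325e-04 m.
Restated in SI base units: W = 25.18 N, H = 2.600e+08 Pa, K = 4.840e-03.
Allowed volume V_lim = h_lim·A = 9.325e-04 · 5.297e-04 = 4.939e-07 m³.
Sliding life L = V_lim·H/(K·W) = 4.939e-07 · 2.600e+08 / (4.840e-03 · 25.18) = 1054 m.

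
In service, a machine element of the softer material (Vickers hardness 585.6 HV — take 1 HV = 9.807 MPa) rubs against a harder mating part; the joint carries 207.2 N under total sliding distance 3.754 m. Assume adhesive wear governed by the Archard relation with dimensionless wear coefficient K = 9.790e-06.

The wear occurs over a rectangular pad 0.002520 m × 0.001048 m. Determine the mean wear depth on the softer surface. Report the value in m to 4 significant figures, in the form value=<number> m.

Intermediates are printed rounded, and the computation holds full float precision; one final rounding to 4 significant digits.
Convert: Hardness H = 585.6 HV × 9.807 MPa/HV = 5743 MPa = 5.743e+09 Pa.
Convert: Contact area A = 0.002520 m × 0.001048 m = 2.641e-06 m².
In SI base units, W = 207.2 N, H = 5.743e+09 Pa, K = 9.790e-06.
By Archard's law, V = K·W·L/H = 9.790e-06 · 207.2 · 3.754 / 5.743e+09 = 1.326e-12 m³.
Average depth h = V/A = 1.326e-12 / 2.641e-06 = 5.021e-07 m.

value=5.021e-07 m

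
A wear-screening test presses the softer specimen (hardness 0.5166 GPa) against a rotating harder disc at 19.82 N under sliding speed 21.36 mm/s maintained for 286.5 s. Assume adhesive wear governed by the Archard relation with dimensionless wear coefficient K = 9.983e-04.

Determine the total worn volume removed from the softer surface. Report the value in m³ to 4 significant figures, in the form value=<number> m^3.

value=2.344e-10 m^3

The intermediates are shown rounded. Each operation keeps full precision. Rounded just once: four significant digits.
Sliding speed v = 21.36 mm/s = 0.02136 m/s. Total distance L = v·t = 0.02136 m/s × 286.5 s = 6.120 m.
Hardness H = 0.5166 GPa = 5.166e+08 Pa.
Expressed in SI base units: W = 19.82 N, H = 5.166e+08 Pa, K = 9.983e-04.
Worn volume V = K·W·L/H = 9.983e-04 · 19.82 · 6.120 / 5.166e+08 = 2.344e-10 m³.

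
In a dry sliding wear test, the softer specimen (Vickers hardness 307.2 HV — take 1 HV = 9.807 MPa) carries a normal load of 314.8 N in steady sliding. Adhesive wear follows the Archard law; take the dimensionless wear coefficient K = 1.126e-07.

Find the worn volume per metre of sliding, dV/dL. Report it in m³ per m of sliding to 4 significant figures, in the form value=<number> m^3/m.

The intermediates are printed rounded. The algebra keeps exact precision. Rounded just once: four significant figures.
Convert: Hardness H = 307.2 HV × 9.807 MPa/HV = 3013 MPa = 3.013e+09 Pa.
Restated in SI base units: W = 314.8 N, H = 3.013e+09 Pa, K = 1.126e-07.
Rate of wear dV/dL = K·W/H: 1.126e-07 · 314.8 / 3.013e+09 = 1.177e-14 m³/m.

value=1.177e-14 m^3/m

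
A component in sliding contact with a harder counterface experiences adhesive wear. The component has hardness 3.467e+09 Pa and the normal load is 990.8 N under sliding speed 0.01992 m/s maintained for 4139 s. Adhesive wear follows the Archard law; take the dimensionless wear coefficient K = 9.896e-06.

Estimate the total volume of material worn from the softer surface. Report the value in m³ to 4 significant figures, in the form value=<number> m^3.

value=2.332e-10 m^3

All working math maintains exact precision. Intermediate values appear rounded — rounded once at the end: 4 significant figures.
Distance L = v·t = 0.01992 m/s × 4139 s = 82.45 m.
In SI base units, W = 990.8 N, H = 3.467e+09 Pa, K = 9.896e-06.
Archard volume V = K·W·L/H = 9.896e-06 · 990.8 · 82.45 / 3.467e+09 = 2.332e-10 m³.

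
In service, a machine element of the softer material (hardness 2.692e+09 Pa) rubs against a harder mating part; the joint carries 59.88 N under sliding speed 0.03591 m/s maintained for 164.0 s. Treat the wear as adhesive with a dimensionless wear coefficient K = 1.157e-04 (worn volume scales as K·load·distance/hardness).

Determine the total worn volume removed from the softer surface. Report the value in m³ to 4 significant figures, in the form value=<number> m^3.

value=1.516e-11 m^3

All arithmetic holds exact precision. Intermediate values are shown rounded — a single final rounding: four significant figures.
Convert: Distance L = v·t = 0.03591 m/s × 164.0 s = 5.889 m.
SI base units throughout: W = 59.88 N, H = 2.692e+09 Pa, K = 1.157e-04.
The Archard volume V = K·W·L/H = 1.157e-04 · 59.88 · 5.889 / 2.692e+09 = 1.516e-11 m³.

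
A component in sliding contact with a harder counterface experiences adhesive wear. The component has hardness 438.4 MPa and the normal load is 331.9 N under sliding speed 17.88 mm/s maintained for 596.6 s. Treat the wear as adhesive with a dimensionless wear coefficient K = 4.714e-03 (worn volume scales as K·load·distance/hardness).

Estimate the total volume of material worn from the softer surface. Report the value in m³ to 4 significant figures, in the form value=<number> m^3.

value=3.807e-08 m^3

The algebra holds full precision. Printed values are rounded, and rounded just once to 4 significant digits.
Convert: Sliding speed v = 17.88 mm/s = 0.01788 m/s. Distance covered L = v·t = 0.01788 m/s × 596.6 s = 10.67 m.
Convert: Hardness H = 438.4 MPa = 4.384e+08 Pa.
Collected in SI base units: W = 331.9 N, H = 4.384e+08 Pa, K = 4.714e-03.
Archard relation: V = K·W·L/H = 4.714e-03 · 331.9 · 10.67 / 4.384e+08 = 3.807e-08 m³.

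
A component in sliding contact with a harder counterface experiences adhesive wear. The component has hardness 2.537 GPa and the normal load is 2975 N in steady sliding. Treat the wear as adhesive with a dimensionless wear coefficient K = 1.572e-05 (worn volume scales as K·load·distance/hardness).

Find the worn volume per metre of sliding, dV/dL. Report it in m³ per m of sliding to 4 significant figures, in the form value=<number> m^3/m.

value=1.843e-11 m^3/m

The computation holds full float precision — quoted intermediates are rounded, and a lone final rounding to 4 significant figures.
Convert: Hardness H = 2.537 GPa = 2.537e+09 Pa.
As SI base values: W = 2975 N, H = 2.537e+09 Pa, K = 1.572e-05.
Sliding wear rate dV/dL = K·W/H, so: 1.572e-05 · 2975 / 2.537e+09 = 1.843e-11 m³/m.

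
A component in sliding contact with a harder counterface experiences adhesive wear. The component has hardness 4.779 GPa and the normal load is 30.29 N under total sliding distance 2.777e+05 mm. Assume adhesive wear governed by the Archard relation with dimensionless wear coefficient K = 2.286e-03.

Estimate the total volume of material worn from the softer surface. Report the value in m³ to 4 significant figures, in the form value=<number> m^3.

Every step runs at exact precision — shown intermediates are rounded — one final rounding, at four significant digits.
Distance L = 2.777e+05 mm = 277.7 m.
Hardness H = 4.779 GPa = 4.779e+09 Pa.
Working in SI base units: W = 30.29 N, H = 4.779e+09 Pa, K = 2.286e-03.
The Archard volume V = K·W·L/H = 2.286e-03 · 30.29 · 277.7 / 4.779e+09 = 4.024e-09 m³.

value=4.024e-09 m^3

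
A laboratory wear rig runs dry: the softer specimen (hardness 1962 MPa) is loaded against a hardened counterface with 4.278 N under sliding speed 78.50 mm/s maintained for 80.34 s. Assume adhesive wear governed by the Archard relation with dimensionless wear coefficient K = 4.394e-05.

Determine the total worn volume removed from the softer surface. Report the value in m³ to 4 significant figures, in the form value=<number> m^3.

Every step carries exact precision, and the intermediates are printed rounded — one last rounding to 4 significant figures.
Convert: Sliding speed v = 78.50 mm/s = 0.07850 m/s. Path length L = v·t = 0.07850 m/s × 80.34 s = 6.307 m.
Convert: Hardness H = 1962 MPa = 1.962e+09 Pa.
Expressed in SI base units: W = 4.278 N, H = 1.962e+09 Pa, K = 4.394e-05.
Archard volume V = K·W·L/H = 4.394e-05 · 4.278 · 6.307 / 1.962e+09 = 6.042e-13 m³.

value=6.042e-13 m^3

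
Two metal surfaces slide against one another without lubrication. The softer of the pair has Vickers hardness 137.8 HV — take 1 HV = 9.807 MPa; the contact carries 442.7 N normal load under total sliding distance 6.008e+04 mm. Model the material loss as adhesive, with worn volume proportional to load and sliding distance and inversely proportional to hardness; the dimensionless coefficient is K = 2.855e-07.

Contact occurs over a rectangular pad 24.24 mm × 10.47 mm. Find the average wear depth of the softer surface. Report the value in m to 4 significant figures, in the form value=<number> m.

The algebra carries full float precision, and intermediates are printed rounded — a lone final rounding, at four significant digits.
Convert: Sliding distance L = 6.008e+04 mm = 60.08 m.
Convert: Hardness H = 137.8 HV × 9.807 MPa/HV = 1351 MPa = 1.351e+09 Pa.
Convert: Pad sides 24.24 mm × 10.47 mm = 0.02424 m × 0.01047 m. Contact area A = 0.02424 m × 0.01047 m = 2.538e-04 m².
Collected in SI base units: W = 442.7 N, H = 1.351e+09 Pa, K = 2.855e-07.
Archard volume V = K·W·L/H = 2.855e-07 · 442.7 · 60.08 / 1.351e+09 = 5.619e-12 m³.
Wear depth h = V/A = 5.619e-12 / 2.538e-04 = 2.214e-08 m.

value=2.214e-08 m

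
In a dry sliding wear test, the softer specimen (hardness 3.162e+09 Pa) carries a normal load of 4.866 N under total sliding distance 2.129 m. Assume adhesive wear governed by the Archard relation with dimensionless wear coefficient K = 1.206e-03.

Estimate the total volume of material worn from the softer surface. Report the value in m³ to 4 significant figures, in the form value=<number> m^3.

value=3.951e-12 m^3

Every step maintains full float precision. Quoted intermediates are rounded; a lone final rounding: 4 significant figures.
Working in SI base units: W = 4.866 N, H = 3.162e+09 Pa, K = 1.206e-03.
The Archard volume V = K·W·L/H = 1.206e-03 · 4.866 · 2.129 / 3.162e+09 = 3.951e-12 m³.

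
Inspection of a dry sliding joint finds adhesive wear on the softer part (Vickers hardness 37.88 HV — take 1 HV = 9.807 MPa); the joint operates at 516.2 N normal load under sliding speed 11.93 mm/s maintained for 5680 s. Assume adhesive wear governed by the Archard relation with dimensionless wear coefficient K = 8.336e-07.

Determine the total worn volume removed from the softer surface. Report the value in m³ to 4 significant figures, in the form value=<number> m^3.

value=7.849e-11 m^3

The intermediates are printed rounded. The computation carries full float precision — a lone final rounding, at 4 significant figures.
Convert: Sliding speed v = 11.93 mm/s = 0.01193 m/s. Sliding distance L = v·t = 0.01193 m/s × 5680 s = 67.76 m.
Convert: Hardness H = 37.88 HV × 9.807 MPa/HV = 371.5 MPa = 3.715e+08 Pa.
In SI base units: W = 516.2 N, H = 3.715e+08 Pa, K = 8.336e-07.
Archard volume V = K·W·L/H = 8.336e-07 · 516.2 · 67.76 / 3.715e+08 = 7.849e-11 m³.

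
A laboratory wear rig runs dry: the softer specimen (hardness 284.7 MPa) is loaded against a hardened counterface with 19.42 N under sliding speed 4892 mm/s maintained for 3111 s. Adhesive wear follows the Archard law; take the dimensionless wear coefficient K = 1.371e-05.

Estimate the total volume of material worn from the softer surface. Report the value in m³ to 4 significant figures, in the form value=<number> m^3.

The algebra runs at full precision. The intermediates are shown rounded; rounded once at the end, at four significant figures.
Sliding speed v = 4892 mm/s = 4.892 m/s. Distance covered L = v·t = 4.892 m/s × 3111 s = 1.522e+04 m.
Hardness H = 284.7 MPa = 2.847e+08 Pa.
SI base units throughout: W = 19.42 N, H = 2.847e+08 Pa, K = 1.371e-05.
Wear volume V = K·W·L/H = 1.371e-05 · 19.42 · 1.522e+04 / 2.847e+08 = 1.423e-08 m³.

value=1.423e-08 m^3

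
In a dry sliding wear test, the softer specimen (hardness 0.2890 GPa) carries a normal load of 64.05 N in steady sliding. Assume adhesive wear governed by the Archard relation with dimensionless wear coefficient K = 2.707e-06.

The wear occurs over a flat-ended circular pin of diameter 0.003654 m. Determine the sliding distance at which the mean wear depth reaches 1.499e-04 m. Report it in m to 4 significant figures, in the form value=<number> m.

Each operation keeps full float precision — shown intermediates are rounded — a single final rounding to 4 significant figures.
Hardness H = 0.2890 GPa = 2.890e+08 Pa.
Contact area A = π·d²/4 = π·(0.003654 m)²/4 = 1.049e-05 m².
In SI base units, W = 64.05 N, H = 2.890e+08 Pa, K = 2.707e-06.
Wearable volume V_lim = h_lim·A = 1.499e-04 · 1.049e-05 = 1.572e-09 m³.
Life L = V_lim·H/(K·W) = 1.572e-09 · 2.890e+08 / (2.707e-06 · 64.05) = 2620 m.

value=2620 m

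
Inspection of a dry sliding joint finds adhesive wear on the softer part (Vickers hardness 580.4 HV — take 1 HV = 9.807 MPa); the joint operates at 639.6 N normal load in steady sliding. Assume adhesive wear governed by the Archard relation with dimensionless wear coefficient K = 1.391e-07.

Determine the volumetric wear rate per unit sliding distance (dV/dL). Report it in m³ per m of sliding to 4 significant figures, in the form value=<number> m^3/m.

value=1.563e-14 m^3/m

Each operation maintains full float precision, and intermediate values appear rounded; a lone final rounding to four significant digits.
Hardness H = 580.4 HV × 9.807 MPa/HV = 5692 MPa = 5.692e+09 Pa.
Restated in SI base units: W = 639.6 N, H = 5.692e+09 Pa, K = 1.391e-07.
Volumetric rate dV/dL = K·W/H (independent of L): 1.391e-07 · 639.6 / 5.692e+09 = 1.563e-14 m³/m.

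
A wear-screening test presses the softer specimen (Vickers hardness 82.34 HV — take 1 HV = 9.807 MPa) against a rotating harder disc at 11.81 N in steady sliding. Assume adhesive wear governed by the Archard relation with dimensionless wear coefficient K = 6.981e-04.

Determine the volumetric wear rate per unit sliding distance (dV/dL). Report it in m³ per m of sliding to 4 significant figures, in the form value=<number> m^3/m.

Each operation keeps full float precision. Intermediate values are shown rounded — one final rounding to 4 significant digits.
Hardness H = 82.34 HV × 9.807 MPa/HV = 807.5 MPa = 8.075e+08 Pa.
In SI base units: W = 11.81 N, H = 8.075e+08 Pa, K = 6.981e-04.
Wear rate dV/dL = K·W/H — distance-free: 6.981e-04 · 11.81 / 8.075e+08 = 1.021e-11 m³/m.

value=1.021e-11 m^3/m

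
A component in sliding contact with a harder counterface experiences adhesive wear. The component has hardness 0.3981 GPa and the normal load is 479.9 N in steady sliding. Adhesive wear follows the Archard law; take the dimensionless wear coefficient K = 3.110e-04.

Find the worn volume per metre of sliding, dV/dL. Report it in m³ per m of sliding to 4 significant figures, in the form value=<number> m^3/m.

value=3.749e-10 m^3/m

Intermediate values appear rounded — each operation maintains full precision; a lone final rounding, at 4 significant digits.
Hardness H = 0.3981 GPa = 3.981e+08 Pa.
Working in SI base units: W = 479.9 N, H = 3.981e+08 Pa, K = 3.110e-04.
Rate of wear dV/dL = K·W/H (independent of L): 3.110e-04 · 479.9 / 3.981e+08 = 3.749e-10 m³/m.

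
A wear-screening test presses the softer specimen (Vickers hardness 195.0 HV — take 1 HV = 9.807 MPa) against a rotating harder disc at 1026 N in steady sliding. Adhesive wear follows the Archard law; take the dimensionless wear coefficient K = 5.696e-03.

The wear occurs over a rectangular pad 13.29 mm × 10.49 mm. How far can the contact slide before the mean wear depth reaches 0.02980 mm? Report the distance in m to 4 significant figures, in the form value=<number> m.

value=1.359 m

The intermediates are displayed rounded, and each operation maintains exact precision — a lone final rounding to 4 significant figures.
Hardness H = 195.0 HV × 9.807 MPa/HV = 1912 MPa = 1.912e+09 Pa.
Pad sides 13.29 mm × 10.49 mm = 0.01329 m × 0.01049 m. Contact area A = 0.01329 m × 0.01049 m = 1.394e-04 m².
Depth limit h_lim = 0.02980 mm = 2.980e-05 m.
In SI base units, W = 1026 N, H = 1.912e+09 Pa, K = 5.696e-03.
Limit volume V_lim = h_lim·A = 2.980e-05 · 1.394e-04 = 4.154e-09 m³.
Thus life L = V_lim·H/(K·W) = 4.154e-09 · 1.912e+09 / (5.696e-03 · 1026) = 1.359 m.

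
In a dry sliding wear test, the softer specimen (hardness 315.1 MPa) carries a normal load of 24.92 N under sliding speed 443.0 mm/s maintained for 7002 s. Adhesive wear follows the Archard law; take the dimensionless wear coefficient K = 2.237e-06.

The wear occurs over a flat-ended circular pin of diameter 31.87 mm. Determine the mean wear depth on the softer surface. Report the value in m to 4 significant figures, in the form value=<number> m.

value=6.879e-07 m

Intermediates appear rounded; the algebra keeps full float precision — rounded once at the end, at four significant figures.
Sliding speed v = 443.0 mm/s = 0.4430 m/s. The distance L = v·t = 0.4430 m/s × 7002 s = 3102 m.
Hardness H = 315.1 MPa = 3.151e+08 Pa.
Pin diameter d = 31.87 mm = 0.03187 m. Contact area A = π·d²/4 = π·(0.03187 m)²/4 = 7.977e-04 m².
SI base units throughout: W = 24.92 N, H = 3.151e+08 Pa, K = 2.237e-06.
The Archard volume V = K·W·L/H = 2.237e-06 · 24.92 · 3102 / 3.151e+08 = 5.488e-10 m³.
Mean depth h = V/A = 5.488e-10 / 7.977e-04 = 6.879e-07 m.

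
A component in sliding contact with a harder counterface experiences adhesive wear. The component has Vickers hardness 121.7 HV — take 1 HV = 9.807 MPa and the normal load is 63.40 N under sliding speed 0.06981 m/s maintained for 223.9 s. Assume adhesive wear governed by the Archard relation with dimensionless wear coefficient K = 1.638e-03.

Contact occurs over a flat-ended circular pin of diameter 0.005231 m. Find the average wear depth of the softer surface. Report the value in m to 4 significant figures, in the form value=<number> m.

Intermediate values appear rounded — each operation carries exact precision. Rounded just once to 4 significant digits.
Convert: Total distance L = v·t = 0.06981 m/s × 223.9 s = 15.63 m.
Convert: Hardness H = 121.7 HV × 9.807 MPa/HV = 1194 MPa = 1.194e+09 Pa.
Convert: Contact area A = π·d²/4 = π·(0.005231 m)²/4 = 2.149e-05 m².
Working in SI base units: W = 63.40 N, H = 1.194e+09 Pa, K = 1.638e-03.
Volume removed: V = K·W·L/H = 1.638e-03 · 63.40 · 15.63 / 1.194e+09 = 1.360e-09 m³.
Average depth h = V/A = 1.360e-09 / 2.149e-05 = 6.328e-05 m.

value=6.328e-05 m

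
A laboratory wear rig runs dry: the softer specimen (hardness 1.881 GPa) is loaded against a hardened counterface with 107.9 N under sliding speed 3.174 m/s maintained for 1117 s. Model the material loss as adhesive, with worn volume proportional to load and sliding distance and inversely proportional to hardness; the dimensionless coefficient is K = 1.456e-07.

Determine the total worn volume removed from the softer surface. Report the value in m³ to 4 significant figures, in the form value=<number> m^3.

value=2.961e-11 m^3

All working math maintains full precision; shown intermediates are rounded. Rounded just once, at 4 significant figures.
Convert: Distance L = v·t = 3.174 m/s × 1117 s = 3545 m.
Convert: Hardness H = 1.881 GPa = 1.881e+09 Pa.
SI base units throughout: W = 107.9 N, H = 1.881e+09 Pa, K = 1.456e-07.
Apply Archard: V = K·W·L/H = 1.456e-07 · 107.9 · 3545 / 1.881e+09 = 2.961e-11 m³.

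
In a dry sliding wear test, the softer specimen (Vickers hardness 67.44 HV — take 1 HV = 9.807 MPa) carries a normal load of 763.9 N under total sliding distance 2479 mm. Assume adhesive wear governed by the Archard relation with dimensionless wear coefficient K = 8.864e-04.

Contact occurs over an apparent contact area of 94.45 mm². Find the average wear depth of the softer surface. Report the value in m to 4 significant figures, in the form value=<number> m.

value=2.687e-05 m

Every step keeps full precision; displayed values are rounded, and rounded once at the end: four significant digits.
Total distance L = 2479 mm = 2.479 m.
Hardness H = 67.44 HV × 9.807 MPa/HV = 661.4 MPa = 6.614e+08 Pa.
Contact area A = 94.45 mm² = 9.445e-05 m².
SI base units throughout: W = 763.9 N, H = 6.614e+08 Pa, K = 8.864e-04.
Volume removed: V = K·W·L/H = 8.864e-04 · 763.9 · 2.479 / 6.614e+08 = 2.538e-09 m³.
Mean depth h = V/A = 2.538e-09 / 9.445e-05 = 2.687e-05 m.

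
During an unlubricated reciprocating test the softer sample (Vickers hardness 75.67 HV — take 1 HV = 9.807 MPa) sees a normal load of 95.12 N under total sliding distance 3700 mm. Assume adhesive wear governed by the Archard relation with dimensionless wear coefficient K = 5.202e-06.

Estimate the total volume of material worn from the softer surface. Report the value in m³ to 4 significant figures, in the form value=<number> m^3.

value=2.467e-12 m^3

All working math carries full precision — displayed values are rounded, and one last rounding, at 4 significant figures.
Convert: Distance covered L = 3700 mm = 3.700 m.
Convert: Hardness H = 75.67 HV × 9.807 MPa/HV = 742.1 MPa = 7.421e+08 Pa.
SI base units throughout: W = 95.12 N, H = 7.421e+08 Pa, K = 5.202e-06.
Volume removed: V = K·W·L/H = 5.202e-06 · 95.12 · 3.700 / 7.421e+08 = 2.467e-12 m³.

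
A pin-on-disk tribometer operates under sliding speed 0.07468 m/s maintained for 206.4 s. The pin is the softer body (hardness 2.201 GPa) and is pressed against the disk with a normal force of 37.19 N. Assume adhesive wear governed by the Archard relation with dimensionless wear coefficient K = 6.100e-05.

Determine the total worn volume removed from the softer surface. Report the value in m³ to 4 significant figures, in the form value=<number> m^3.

value=1.589e-11 m^3

The intermediates are printed rounded, and all working math runs at full float precision — a single final rounding, at 4 significant digits.
Convert: Distance covered L = v·t = 0.07468 m/s × 206.4 s = 15.41 m.
Convert: Hardness H = 2.201 GPa = 2.201e+09 Pa.
Working in SI base units: W = 37.19 N, H = 2.201e+09 Pa, K = 6.100e-05.
Wear volume V = K·W·L/H = 6.100e-05 · 37.19 · 15.41 / 2.201e+09 = 1.589e-11 m³.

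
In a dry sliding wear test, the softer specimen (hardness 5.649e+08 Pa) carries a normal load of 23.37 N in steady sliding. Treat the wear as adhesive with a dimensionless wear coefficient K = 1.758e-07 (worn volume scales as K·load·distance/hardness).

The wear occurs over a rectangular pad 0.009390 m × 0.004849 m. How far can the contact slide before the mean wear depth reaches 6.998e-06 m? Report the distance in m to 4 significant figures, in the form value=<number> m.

value=4.381e+04 m

Intermediates are displayed rounded — the algebra runs at exact precision, and a single final rounding to 4 significant figures.
Convert: Contact area A = 0.009390 m × 0.004849 m = 4.553e-05 m².
Working in SI base units: W = 23.37 N, H = 5.649e+08 Pa, K = 1.758e-07.
At the depth limit, V_lim = h_lim·A = 6.998e-06 · 4.553e-05 = 3.186e-10 m³.
Inverting, life L = V_lim·H/(K·W) = 3.186e-10 · 5.649e+08 / (1.758e-07 · 23.37) = 4.381e+04 m.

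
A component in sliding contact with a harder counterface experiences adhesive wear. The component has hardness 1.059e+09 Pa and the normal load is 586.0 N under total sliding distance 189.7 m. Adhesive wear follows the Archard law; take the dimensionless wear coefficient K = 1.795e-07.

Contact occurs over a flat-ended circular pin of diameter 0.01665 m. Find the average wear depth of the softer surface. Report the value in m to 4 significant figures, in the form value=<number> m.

value=8.654e-08 m

The intermediates are printed rounded. All arithmetic holds full float precision; rounded once at the end to four significant digits.
Contact area A = π·d²/4 = π·(0.01665 m)²/4 = 2.177e-04 m².
SI base units throughout: W = 586.0 N, H = 1.059e+09 Pa, K = 1.795e-07.
The Archard volume V = K·W·L/H = 1.795e-07 · 586.0 · 189.7 / 1.059e+09 = 1.884e-11 m³.
Depth h = V/A = 1.884e-11 / 2.177e-04 = 8.654e-08 m.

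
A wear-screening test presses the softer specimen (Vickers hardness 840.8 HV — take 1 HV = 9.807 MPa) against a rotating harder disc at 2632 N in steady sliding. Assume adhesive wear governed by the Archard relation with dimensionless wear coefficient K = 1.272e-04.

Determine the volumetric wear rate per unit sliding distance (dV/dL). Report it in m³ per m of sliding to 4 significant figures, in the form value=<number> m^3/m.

value=4.060e-11 m^3/m

Intermediate values are shown rounded — all working math runs at full precision, and one last rounding, at four significant digits.
Hardness H = 840.8 HV × 9.807 MPa/HV = 8246 MPa = 8.246e+09 Pa.
Expressed in SI base units: W = 2632 N, H = 8.246e+09 Pa, K = 1.272e-04.
Sliding wear rate dV/dL = K·W/H, so: 1.272e-04 · 2632 / 8.246e+09 = 4.060e-11 m³/m.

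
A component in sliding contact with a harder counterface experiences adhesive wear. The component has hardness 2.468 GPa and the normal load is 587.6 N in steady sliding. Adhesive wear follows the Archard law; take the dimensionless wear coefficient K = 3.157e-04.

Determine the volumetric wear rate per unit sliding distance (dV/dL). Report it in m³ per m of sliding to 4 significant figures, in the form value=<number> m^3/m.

value=7.516e-11 m^3/m

Displayed values are rounded, and the computation maintains full float precision. Rounded once at the end to four significant digits.
Hardness H = 2.468 GPa = 2.468e+09 Pa.
In SI base units: W = 587.6 N, H = 2.468e+09 Pa, K = 3.157e-04.
Volumetric rate dV/dL = K·W/H (no L dependence): 3.157e-04 · 587.6 / 2.468e+09 = 7.516e-11 m³/m.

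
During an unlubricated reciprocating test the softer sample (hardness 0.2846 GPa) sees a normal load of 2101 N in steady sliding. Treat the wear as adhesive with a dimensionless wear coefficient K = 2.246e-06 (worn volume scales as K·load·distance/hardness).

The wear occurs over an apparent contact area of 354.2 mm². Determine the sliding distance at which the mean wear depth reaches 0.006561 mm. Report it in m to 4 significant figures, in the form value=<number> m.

Shown intermediates are rounded — all arithmetic maintains exact precision. Rounded once at the end to 4 significant figures.
Hardness H = 0.2846 GPa = 2.846e+08 Pa.
Contact area A = 354.2 mm² = 3.542e-04 m².
Depth limit h_lim = 0.006561 mm = 6.561e-06 m.
SI base units throughout: W = 2101 N, H = 2.846e+08 Pa, K = 2.246e-06.
Volume at the limit: V_lim = h_lim·A = 6.561e-06 · 3.542e-04 = 2.324e-09 m³.
Thus life L = V_lim·H/(K·W) = 2.324e-09 · 2.846e+08 / (2.246e-06 · 2101) = 140.2 m.

value=140.2 m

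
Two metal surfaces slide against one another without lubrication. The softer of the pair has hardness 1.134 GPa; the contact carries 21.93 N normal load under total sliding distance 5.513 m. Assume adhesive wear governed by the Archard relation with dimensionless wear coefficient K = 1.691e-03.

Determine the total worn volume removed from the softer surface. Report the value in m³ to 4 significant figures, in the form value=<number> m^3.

value=1.803e-10 m^3

The intermediates are displayed rounded; all working math runs at exact precision. Rounded once at the end: 4 significant digits.
Convert: Hardness H = 1.134 GPa = 1.134e+09 Pa.
In SI base units: W = 21.93 N, H = 1.134e+09 Pa, K = 1.691e-03.
By Archard's law, V = K·W·L/H = 1.691e-03 · 21.93 · 5.513 / 1.134e+09 = 1.803e-10 m³.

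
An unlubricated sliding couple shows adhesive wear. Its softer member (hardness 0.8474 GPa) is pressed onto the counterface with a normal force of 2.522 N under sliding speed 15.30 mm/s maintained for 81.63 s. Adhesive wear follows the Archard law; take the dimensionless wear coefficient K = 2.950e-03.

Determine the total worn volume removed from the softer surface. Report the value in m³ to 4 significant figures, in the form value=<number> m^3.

Intermediates are displayed rounded. All arithmetic carries full float precision. Rounded just once: four significant digits.
Convert: Sliding speed v = 15.30 mm/s = 0.01530 m/s. Total distance L = v·t = 0.01530 m/s × 81.63 s = 1.249 m.
Convert: Hardness H = 0.8474 GPa = 8.474e+08 Pa.
Working in SI base units: W = 2.522 N, H = 8.474e+08 Pa, K = 2.950e-03.
Worn volume V = K·W·L/H = 2.950e-03 · 2.522 · 1.249 / 8.474e+08 = 1.097e-11 m³.

value=1.097e-11 m^3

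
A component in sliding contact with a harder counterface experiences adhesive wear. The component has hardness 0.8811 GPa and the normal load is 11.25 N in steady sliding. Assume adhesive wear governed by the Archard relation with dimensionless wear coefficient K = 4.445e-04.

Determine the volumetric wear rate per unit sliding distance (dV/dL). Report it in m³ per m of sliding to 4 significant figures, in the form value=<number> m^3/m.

value=5.675e-12 m^3/m

All arithmetic maintains full float precision, and intermediate values appear rounded; one last rounding: 4 significant digits.
Hardness H = 0.8811 GPa = 8.811e+08 Pa.
In SI base units, W = 11.25 N, H = 8.811e+08 Pa, K = 4.445e-04.
The wear rate dV/dL = K·W/H (no L dependence): 4.445e-04 · 11.25 / 8.811e+08 = 5.675e-12 m³/m.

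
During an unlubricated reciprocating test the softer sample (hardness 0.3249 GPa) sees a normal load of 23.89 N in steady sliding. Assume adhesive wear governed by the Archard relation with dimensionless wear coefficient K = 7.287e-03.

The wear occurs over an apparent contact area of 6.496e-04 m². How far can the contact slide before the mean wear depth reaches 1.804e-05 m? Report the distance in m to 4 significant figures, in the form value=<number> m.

value=21.87 m

Each operation carries exact precision; the intermediates are displayed rounded; one final rounding to four significant figures.
Hardness H = 0.3249 GPa = 3.249e+08 Pa.
Collected in SI base units: W = 23.89 N, H = 3.249e+08 Pa, K = 7.287e-03.
Allowed volume V_lim = h_lim·A = 1.804e-05 · 6.496e-04 = 1.172e-08 m³.
Sliding life L = V_lim·H/(K·W) = 1.172e-08 · 3.249e+08 / (7.287e-03 · 23.89) = 21.87 m.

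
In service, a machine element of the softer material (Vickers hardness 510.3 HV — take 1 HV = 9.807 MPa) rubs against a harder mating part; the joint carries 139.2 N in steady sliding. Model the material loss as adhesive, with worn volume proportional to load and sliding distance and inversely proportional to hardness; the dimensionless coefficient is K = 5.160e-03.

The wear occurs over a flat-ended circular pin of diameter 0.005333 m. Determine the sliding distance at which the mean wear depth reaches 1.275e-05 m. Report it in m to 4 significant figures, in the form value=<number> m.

The algebra runs at full float precision; intermediates are displayed rounded. Rounded once at the end to four significant digits.
Convert: Hardness H = 510.3 HV × 9.807 MPa/HV = 5005 MPa = 5.005e+09 Pa.
Convert: Contact area A = π·d²/4 = π·(0.005333 m)²/4 = 2.234e-05 m².
In SI base units, W = 139.2 N, H = 5.005e+09 Pa, K = 5.160e-03.
At the depth limit, V_lim = h_lim·A = 1.275e-05 · 2.234e-05 = 2.848e-10 m³.
Life L = V_lim·H/(K·W) = 2.848e-10 · 5.005e+09 / (5.160e-03 · 139.2) = 1.984 m.

value=1.984 m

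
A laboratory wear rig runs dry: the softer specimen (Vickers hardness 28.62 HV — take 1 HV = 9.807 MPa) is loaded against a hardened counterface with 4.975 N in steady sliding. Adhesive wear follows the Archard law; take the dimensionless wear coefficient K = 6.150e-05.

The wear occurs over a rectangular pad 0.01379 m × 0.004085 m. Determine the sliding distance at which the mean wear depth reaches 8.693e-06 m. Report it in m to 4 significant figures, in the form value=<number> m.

value=449.2 m

Quoted intermediates are rounded — the computation runs at full float precision; one last rounding to 4 significant figures.
Convert: Hardness H = 28.62 HV × 9.807 MPa/HV = 280.7 MPa = 2.807e+08 Pa.
Convert: Contact area A = 0.01379 m × 0.004085 m = 5.633e-05 m².
Expressed in SI base units: W = 4.975 N, H = 2.807e+08 Pa, K = 6.150e-05.
Volume at the limit: V_lim = h_lim·A = 8.693e-06 · 5.633e-05 = 4.897e-10 m³.
Thus life L = V_lim·H/(K·W) = 4.897e-10 · 2.807e+08 / (6.150e-05 · 4.975) = 449.2 m.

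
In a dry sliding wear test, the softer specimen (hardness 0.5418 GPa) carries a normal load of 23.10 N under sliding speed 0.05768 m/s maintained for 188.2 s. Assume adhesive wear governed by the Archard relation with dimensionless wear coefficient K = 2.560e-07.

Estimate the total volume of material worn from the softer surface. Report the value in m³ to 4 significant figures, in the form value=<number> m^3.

value=1.185e-13 m^3

Intermediate values are shown rounded, and each operation maintains full float precision; rounded once at the end, at 4 significant digits.
Sliding distance L = v·t = 0.05768 m/s × 188.2 s = 10.86 m.
Hardness H = 0.5418 GPa = 5.418e+08 Pa.
Working in SI base units: W = 23.10 N, H = 5.418e+08 Pa, K = 2.560e-07.
Wear volume V = K·W·L/H = 2.560e-07 · 23.10 · 10.86 / 5.418e+08 = 1.185e-13 m³.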